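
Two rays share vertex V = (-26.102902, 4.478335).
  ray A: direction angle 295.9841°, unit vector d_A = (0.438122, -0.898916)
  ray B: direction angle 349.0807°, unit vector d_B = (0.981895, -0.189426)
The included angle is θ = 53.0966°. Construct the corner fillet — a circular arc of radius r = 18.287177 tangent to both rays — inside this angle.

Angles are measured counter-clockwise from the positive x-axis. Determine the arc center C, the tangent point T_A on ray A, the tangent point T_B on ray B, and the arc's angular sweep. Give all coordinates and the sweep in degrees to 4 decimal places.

center=(6.3715,-20.4110) T_A=(-10.0672,-28.4230) T_B=(9.8355,-2.4549) sweep=126.9034

bisector direction at 322.5324° = (0.793697,-0.608313)
center distance |VC| = r/sin(θ/2) = 18.287177/sin(26.5483°) = 40.915297
C = V + |VC|·bis = (6.3715,-20.4110)
T_A = V + ((C−V)·d_A)·d_A = V + 36.6011·d_A = (-10.0672,-28.4230)
T_B = V + ((C−V)·d_B)·d_B = V + 36.6011·d_B = (9.8355,-2.4549)
sweep = 180° − θ = 126.9034°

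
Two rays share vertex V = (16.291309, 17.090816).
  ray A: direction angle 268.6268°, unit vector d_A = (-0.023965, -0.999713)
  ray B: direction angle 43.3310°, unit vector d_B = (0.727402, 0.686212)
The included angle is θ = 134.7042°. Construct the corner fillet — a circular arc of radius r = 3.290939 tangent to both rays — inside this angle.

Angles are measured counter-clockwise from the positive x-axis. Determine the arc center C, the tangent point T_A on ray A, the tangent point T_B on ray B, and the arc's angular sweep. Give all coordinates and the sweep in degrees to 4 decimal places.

center=(19.5484,15.6392) T_A=(16.2584,15.7181) T_B=(17.2901,18.0331) sweep=45.2958

bisector direction at 335.9789° = (0.913396,-0.407073)
center distance |VC| = r/sin(θ/2) = 3.290939/sin(67.3521°) = 3.565911
C = V + |VC|·bis = (19.5484,15.6392)
T_A = V + ((C−V)·d_A)·d_A = V + 1.3731·d_A = (16.2584,15.7181)
T_B = V + ((C−V)·d_B)·d_B = V + 1.3731·d_B = (17.2901,18.0331)
sweep = 180° − θ = 45.2958°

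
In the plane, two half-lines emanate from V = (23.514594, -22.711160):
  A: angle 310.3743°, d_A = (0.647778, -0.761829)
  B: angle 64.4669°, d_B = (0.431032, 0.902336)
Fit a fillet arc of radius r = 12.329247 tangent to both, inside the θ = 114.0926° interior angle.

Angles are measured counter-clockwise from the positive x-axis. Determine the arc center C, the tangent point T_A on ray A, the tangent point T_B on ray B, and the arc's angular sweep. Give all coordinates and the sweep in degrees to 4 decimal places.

center=(38.0848,-20.8135) T_A=(28.6920,-28.8001) T_B=(26.9596,-15.4992) sweep=65.9074

bisector direction at 7.4206° = (0.991625,0.129152)
center distance |VC| = r/sin(θ/2) = 12.329247/sin(57.0463°) = 14.693236
C = V + |VC|·bis = (38.0848,-20.8135)
T_A = V + ((C−V)·d_A)·d_A = V + 7.9925·d_A = (28.6920,-28.8001)
T_B = V + ((C−V)·d_B)·d_B = V + 7.9925·d_B = (26.9596,-15.4992)
sweep = 180° − θ = 65.9074°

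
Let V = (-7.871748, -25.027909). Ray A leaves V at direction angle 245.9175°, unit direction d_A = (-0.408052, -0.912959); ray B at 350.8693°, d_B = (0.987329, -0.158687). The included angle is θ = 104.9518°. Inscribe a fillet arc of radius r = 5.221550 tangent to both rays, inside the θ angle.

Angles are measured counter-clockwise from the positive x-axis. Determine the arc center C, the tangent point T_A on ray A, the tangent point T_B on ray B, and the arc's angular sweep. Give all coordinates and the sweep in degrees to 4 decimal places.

bisector direction at 298.3934° = (0.475523,-0.879703)
center distance |VC| = r/sin(θ/2) = 5.221550/sin(52.4759°) = 6.583745
C = V + |VC|·bis = (-4.7410,-30.8197)
T_A = V + ((C−V)·d_A)·d_A = V + 4.0101·d_A = (-9.5081,-28.6890)
T_B = V + ((C−V)·d_B)·d_B = V + 4.0101·d_B = (-3.9124,-25.6643)
sweep = 180° − θ = 75.0482°

center=(-4.7410,-30.8197) T_A=(-9.5081,-28.6890) T_B=(-3.9124,-25.6643) sweep=75.0482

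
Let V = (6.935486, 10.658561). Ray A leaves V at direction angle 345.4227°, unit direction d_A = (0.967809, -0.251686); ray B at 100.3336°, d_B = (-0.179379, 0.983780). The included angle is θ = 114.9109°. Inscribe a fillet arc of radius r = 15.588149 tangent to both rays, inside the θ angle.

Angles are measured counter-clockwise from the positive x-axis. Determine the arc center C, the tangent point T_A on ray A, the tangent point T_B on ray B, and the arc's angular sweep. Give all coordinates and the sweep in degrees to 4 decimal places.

center=(20.4864,23.2412) T_A=(16.5631,8.1548) T_B=(5.1511,20.4450) sweep=65.0891

bisector direction at 42.8782° = (0.732802,0.680441)
center distance |VC| = r/sin(θ/2) = 15.588149/sin(57.4554°) = 18.491863
C = V + |VC|·bis = (20.4864,23.2412)
T_A = V + ((C−V)·d_A)·d_A = V + 9.9478·d_A = (16.5631,8.1548)
T_B = V + ((C−V)·d_B)·d_B = V + 9.9478·d_B = (5.1511,20.4450)
sweep = 180° − θ = 65.0891°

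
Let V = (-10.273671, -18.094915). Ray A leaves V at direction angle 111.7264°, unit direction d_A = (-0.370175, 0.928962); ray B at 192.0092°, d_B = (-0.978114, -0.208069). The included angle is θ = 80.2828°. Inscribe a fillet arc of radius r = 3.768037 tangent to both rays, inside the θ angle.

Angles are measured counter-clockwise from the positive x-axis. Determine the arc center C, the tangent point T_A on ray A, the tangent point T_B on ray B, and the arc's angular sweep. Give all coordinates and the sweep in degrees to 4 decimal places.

bisector direction at 151.8678° = (-0.881862,0.471508)
center distance |VC| = r/sin(θ/2) = 3.768037/sin(40.1414°) = 5.844852
C = V + |VC|·bis = (-15.4280,-15.3390)
T_A = V + ((C−V)·d_A)·d_A = V + 4.4681·d_A = (-11.9277,-13.9442)
T_B = V + ((C−V)·d_B)·d_B = V + 4.4681·d_B = (-14.6440,-19.0246)
sweep = 180° − θ = 99.7172°

center=(-15.4280,-15.3390) T_A=(-11.9277,-13.9442) T_B=(-14.6440,-19.0246) sweep=99.7172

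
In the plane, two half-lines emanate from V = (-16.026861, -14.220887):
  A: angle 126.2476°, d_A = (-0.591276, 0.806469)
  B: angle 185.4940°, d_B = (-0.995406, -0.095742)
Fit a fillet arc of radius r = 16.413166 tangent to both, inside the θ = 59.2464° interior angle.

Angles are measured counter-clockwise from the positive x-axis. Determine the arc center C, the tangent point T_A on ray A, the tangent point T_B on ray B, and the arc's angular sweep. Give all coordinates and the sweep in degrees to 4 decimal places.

center=(-46.3309,-0.6467) T_A=(-33.0941,9.0580) T_B=(-44.7594,-16.9845) sweep=120.7536

bisector direction at 155.8708° = (-0.912626,0.408796)
center distance |VC| = r/sin(θ/2) = 16.413166/sin(29.6232°) = 33.205277
C = V + |VC|·bis = (-46.3309,-0.6467)
T_A = V + ((C−V)·d_A)·d_A = V + 28.8652·d_A = (-33.0941,9.0580)
T_B = V + ((C−V)·d_B)·d_B = V + 28.8652·d_B = (-44.7594,-16.9845)
sweep = 180° − θ = 120.7536°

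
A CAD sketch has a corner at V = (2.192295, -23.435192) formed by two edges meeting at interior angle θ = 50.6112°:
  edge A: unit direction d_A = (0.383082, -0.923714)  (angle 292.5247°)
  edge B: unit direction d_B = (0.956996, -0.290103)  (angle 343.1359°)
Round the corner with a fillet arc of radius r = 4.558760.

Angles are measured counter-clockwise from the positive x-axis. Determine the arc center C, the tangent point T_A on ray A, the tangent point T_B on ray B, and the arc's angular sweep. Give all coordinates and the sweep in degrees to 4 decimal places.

center=(10.0968,-30.5950) T_A=(5.8859,-32.3414) T_B=(11.4194,-26.2323) sweep=129.3888

bisector direction at 317.8303° = (0.741160,-0.671329)
center distance |VC| = r/sin(θ/2) = 4.558760/sin(25.3056°) = 10.665108
C = V + |VC|·bis = (10.0968,-30.5950)
T_A = V + ((C−V)·d_A)·d_A = V + 9.6417·d_A = (5.8859,-32.3414)
T_B = V + ((C−V)·d_B)·d_B = V + 9.6417·d_B = (11.4194,-26.2323)
sweep = 180° − θ = 129.3888°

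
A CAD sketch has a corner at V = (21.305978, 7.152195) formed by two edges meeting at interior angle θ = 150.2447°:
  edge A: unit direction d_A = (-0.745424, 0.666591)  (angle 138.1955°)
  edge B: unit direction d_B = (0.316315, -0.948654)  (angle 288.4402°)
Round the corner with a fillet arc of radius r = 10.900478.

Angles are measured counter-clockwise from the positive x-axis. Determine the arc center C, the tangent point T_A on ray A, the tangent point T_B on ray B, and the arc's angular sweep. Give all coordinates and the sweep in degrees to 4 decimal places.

center=(11.8812,0.9571) T_A=(19.1474,9.0825) T_B=(22.2220,4.4050) sweep=29.7553

bisector direction at 213.3179° = (-0.835636,-0.549283)
center distance |VC| = r/sin(θ/2) = 10.900478/sin(75.1223°) = 11.278578
C = V + |VC|·bis = (11.8812,0.9571)
T_A = V + ((C−V)·d_A)·d_A = V + 2.8958·d_A = (19.1474,9.0825)
T_B = V + ((C−V)·d_B)·d_B = V + 2.8958·d_B = (22.2220,4.4050)
sweep = 180° − θ = 29.7553°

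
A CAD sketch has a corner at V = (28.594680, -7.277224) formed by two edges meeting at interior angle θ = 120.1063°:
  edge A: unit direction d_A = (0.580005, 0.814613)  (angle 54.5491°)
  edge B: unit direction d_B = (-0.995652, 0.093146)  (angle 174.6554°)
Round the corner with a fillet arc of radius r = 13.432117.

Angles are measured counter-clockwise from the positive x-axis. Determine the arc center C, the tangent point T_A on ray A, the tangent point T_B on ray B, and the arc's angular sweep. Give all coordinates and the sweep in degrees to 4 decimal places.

center=(22.1410,6.8173) T_A=(33.0830,-0.9734) T_B=(20.8899,-6.5564) sweep=59.8937

bisector direction at 114.6023° = (-0.416316,0.909220)
center distance |VC| = r/sin(θ/2) = 13.432117/sin(60.0532°) = 15.501777
C = V + |VC|·bis = (22.1410,6.8173)
T_A = V + ((C−V)·d_A)·d_A = V + 7.7384·d_A = (33.0830,-0.9734)
T_B = V + ((C−V)·d_B)·d_B = V + 7.7384·d_B = (20.8899,-6.5564)
sweep = 180° − θ = 59.8937°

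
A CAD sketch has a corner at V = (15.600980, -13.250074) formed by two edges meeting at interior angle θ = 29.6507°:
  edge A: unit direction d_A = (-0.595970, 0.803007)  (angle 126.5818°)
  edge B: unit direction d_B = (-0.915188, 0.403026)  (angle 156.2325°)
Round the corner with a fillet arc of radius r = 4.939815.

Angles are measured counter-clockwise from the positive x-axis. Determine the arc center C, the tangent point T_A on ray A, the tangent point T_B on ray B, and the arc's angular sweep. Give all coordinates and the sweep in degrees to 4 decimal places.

center=(0.5117,-1.2075) T_A=(4.4784,1.7365) T_B=(-1.4792,-5.7284) sweep=150.3493

bisector direction at 141.4072° = (-0.781598,0.623782)
center distance |VC| = r/sin(θ/2) = 4.939815/sin(14.8254°) = 19.305692
C = V + |VC|·bis = (0.5117,-1.2075)
T_A = V + ((C−V)·d_A)·d_A = V + 18.6630·d_A = (4.4784,1.7365)
T_B = V + ((C−V)·d_B)·d_B = V + 18.6630·d_B = (-1.4792,-5.7284)
sweep = 180° − θ = 150.3493°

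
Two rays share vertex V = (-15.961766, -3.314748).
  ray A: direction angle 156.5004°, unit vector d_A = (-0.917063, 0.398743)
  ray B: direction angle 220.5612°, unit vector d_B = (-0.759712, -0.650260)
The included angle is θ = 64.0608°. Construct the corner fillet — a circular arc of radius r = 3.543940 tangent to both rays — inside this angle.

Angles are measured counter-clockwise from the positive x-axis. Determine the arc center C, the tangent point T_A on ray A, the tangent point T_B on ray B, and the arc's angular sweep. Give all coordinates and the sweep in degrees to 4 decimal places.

center=(-22.5699,-4.3060) T_A=(-21.1567,-1.0560) T_B=(-20.2654,-6.9983) sweep=115.9392

bisector direction at 188.5308° = (-0.988936,-0.148341)
center distance |VC| = r/sin(θ/2) = 3.543940/sin(32.0304°) = 6.682025
C = V + |VC|·bis = (-22.5699,-4.3060)
T_A = V + ((C−V)·d_A)·d_A = V + 5.6648·d_A = (-21.1567,-1.0560)
T_B = V + ((C−V)·d_B)·d_B = V + 5.6648·d_B = (-20.2654,-6.9983)
sweep = 180° − θ = 115.9392°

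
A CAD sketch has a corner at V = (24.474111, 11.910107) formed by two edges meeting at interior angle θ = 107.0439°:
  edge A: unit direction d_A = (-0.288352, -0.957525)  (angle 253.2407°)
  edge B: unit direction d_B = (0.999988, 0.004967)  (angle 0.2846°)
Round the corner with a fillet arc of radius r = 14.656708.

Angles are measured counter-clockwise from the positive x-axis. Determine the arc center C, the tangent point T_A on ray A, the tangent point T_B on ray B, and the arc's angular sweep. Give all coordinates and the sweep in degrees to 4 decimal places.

bisector direction at 306.7627° = (0.598501,-0.801122)
center distance |VC| = r/sin(θ/2) = 14.656708/sin(53.5219°) = 18.227817
C = V + |VC|·bis = (35.3835,-2.6926)
T_A = V + ((C−V)·d_A)·d_A = V + 10.8367·d_A = (21.3493,1.5337)
T_B = V + ((C−V)·d_B)·d_B = V + 10.8367·d_B = (35.3107,11.9639)
sweep = 180° − θ = 72.9561°

center=(35.3835,-2.6926) T_A=(21.3493,1.5337) T_B=(35.3107,11.9639) sweep=72.9561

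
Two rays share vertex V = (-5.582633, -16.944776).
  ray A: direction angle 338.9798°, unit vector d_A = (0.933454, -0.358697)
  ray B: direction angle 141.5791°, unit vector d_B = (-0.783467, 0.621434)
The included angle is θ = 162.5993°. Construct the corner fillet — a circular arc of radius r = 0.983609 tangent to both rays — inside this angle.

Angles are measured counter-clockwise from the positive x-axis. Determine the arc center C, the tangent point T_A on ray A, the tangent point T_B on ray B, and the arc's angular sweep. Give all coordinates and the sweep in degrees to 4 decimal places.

bisector direction at 60.2795° = (0.495770,0.868454)
center distance |VC| = r/sin(θ/2) = 0.983609/sin(81.2996°) = 0.995059
C = V + |VC|·bis = (-5.0893,-16.0806)
T_A = V + ((C−V)·d_A)·d_A = V + 0.1505·d_A = (-5.4421,-16.9988)
T_B = V + ((C−V)·d_B)·d_B = V + 0.1505·d_B = (-5.7006,-16.8512)
sweep = 180° − θ = 17.4007°

center=(-5.0893,-16.0806) T_A=(-5.4421,-16.9988) T_B=(-5.7006,-16.8512) sweep=17.4007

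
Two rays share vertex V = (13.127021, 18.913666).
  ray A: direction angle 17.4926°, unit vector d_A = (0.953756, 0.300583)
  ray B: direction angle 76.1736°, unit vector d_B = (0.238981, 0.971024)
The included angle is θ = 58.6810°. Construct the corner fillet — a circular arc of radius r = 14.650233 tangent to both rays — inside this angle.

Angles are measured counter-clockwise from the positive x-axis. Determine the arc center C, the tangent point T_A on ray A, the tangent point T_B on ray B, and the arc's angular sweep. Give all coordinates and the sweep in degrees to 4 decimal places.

bisector direction at 46.8331° = (0.684126,0.729364)
center distance |VC| = r/sin(θ/2) = 14.650233/sin(29.3405°) = 29.898510
C = V + |VC|·bis = (33.5814,40.7206)
T_A = V + ((C−V)·d_A)·d_A = V + 26.0632·d_A = (37.9850,26.7478)
T_B = V + ((C−V)·d_B)·d_B = V + 26.0632·d_B = (19.3556,44.2217)
sweep = 180° − θ = 121.3190°

center=(33.5814,40.7206) T_A=(37.9850,26.7478) T_B=(19.3556,44.2217) sweep=121.3190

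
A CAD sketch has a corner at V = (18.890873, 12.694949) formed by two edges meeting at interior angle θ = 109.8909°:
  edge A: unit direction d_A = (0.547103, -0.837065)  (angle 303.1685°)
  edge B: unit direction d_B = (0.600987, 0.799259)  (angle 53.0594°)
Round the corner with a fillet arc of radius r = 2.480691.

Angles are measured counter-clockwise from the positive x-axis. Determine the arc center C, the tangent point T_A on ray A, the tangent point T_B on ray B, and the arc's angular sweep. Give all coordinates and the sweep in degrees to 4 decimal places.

bisector direction at 358.1139° = (0.999458,-0.032912)
center distance |VC| = r/sin(θ/2) = 2.480691/sin(54.9455°) = 3.030386
C = V + |VC|·bis = (21.9196,12.5952)
T_A = V + ((C−V)·d_A)·d_A = V + 1.7405·d_A = (19.8431,11.2380)
T_B = V + ((C−V)·d_B)·d_B = V + 1.7405·d_B = (19.9369,14.0861)
sweep = 180° − θ = 70.1091°

center=(21.9196,12.5952) T_A=(19.8431,11.2380) T_B=(19.9369,14.0861) sweep=70.1091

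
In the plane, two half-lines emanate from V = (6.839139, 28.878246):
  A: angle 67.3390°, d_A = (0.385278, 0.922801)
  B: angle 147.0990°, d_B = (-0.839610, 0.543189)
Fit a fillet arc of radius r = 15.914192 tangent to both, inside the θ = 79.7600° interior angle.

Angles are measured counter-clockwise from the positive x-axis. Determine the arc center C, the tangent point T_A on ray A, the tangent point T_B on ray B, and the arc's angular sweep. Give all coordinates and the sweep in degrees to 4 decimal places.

bisector direction at 107.2190° = (-0.296025,0.955180)
center distance |VC| = r/sin(θ/2) = 15.914192/sin(39.8800°) = 24.820093
C = V + |VC|·bis = (-0.5082,52.5859)
T_A = V + ((C−V)·d_A)·d_A = V + 19.0467·d_A = (14.1774,46.4545)
T_B = V + ((C−V)·d_B)·d_B = V + 19.0467·d_B = (-9.1526,39.2242)
sweep = 180° − θ = 100.2400°

center=(-0.5082,52.5859) T_A=(14.1774,46.4545) T_B=(-9.1526,39.2242) sweep=100.2400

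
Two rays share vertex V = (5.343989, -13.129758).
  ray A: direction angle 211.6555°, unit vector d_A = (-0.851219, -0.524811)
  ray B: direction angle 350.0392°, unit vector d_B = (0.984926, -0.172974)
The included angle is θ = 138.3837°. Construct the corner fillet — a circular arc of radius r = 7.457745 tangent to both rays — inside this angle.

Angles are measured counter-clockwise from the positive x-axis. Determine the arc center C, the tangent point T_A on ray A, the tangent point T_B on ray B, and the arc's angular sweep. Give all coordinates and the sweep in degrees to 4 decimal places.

center=(6.8454,-20.9653) T_A=(2.9315,-14.6171) T_B=(8.1354,-13.6200) sweep=41.6163

bisector direction at 280.8474° = (0.188193,-0.982132)
center distance |VC| = r/sin(θ/2) = 7.457745/sin(69.1919°) = 7.978116
C = V + |VC|·bis = (6.8454,-20.9653)
T_A = V + ((C−V)·d_A)·d_A = V + 2.8341·d_A = (2.9315,-14.6171)
T_B = V + ((C−V)·d_B)·d_B = V + 2.8341·d_B = (8.1354,-13.6200)
sweep = 180° − θ = 41.6163°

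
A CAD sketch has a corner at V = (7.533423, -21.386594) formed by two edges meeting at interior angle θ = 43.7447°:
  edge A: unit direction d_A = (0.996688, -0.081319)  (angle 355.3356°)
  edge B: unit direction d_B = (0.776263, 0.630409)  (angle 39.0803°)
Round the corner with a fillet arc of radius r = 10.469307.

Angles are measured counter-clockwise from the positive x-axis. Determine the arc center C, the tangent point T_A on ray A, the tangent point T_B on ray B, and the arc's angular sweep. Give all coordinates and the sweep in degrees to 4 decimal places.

center=(34.3780,-13.0727) T_A=(33.5266,-23.5074) T_B=(27.7780,-4.9458) sweep=136.2553

bisector direction at 17.2079° = (0.955237,0.295841)
center distance |VC| = r/sin(θ/2) = 10.469307/sin(21.8724°) = 28.102506
C = V + |VC|·bis = (34.3780,-13.0727)
T_A = V + ((C−V)·d_A)·d_A = V + 26.0796·d_A = (33.5266,-23.5074)
T_B = V + ((C−V)·d_B)·d_B = V + 26.0796·d_B = (27.7780,-4.9458)
sweep = 180° − θ = 136.2553°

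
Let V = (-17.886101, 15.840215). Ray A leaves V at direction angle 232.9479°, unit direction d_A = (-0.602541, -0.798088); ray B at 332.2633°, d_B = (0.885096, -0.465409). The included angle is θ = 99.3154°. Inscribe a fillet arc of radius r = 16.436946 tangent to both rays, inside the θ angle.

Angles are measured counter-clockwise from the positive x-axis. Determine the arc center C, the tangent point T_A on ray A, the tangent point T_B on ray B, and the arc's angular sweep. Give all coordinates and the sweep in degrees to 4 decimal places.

bisector direction at 282.6056° = (0.218239,-0.975895)
center distance |VC| = r/sin(θ/2) = 16.436946/sin(49.6577°) = 21.565401
C = V + |VC|·bis = (-13.1797,-5.2054)
T_A = V + ((C−V)·d_A)·d_A = V + 13.9604·d_A = (-26.2978,4.6986)
T_B = V + ((C−V)·d_B)·d_B = V + 13.9604·d_B = (-5.5298,9.3429)
sweep = 180° − θ = 80.6846°

center=(-13.1797,-5.2054) T_A=(-26.2978,4.6986) T_B=(-5.5298,9.3429) sweep=80.6846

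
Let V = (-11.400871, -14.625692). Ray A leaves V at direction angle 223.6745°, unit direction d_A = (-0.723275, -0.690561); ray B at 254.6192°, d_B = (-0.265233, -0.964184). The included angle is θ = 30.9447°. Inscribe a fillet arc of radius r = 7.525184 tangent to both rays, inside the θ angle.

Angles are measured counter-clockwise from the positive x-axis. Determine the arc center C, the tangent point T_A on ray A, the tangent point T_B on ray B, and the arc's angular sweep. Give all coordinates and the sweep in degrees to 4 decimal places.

bisector direction at 239.1469° = (-0.512839,-0.858485)
center distance |VC| = r/sin(θ/2) = 7.525184/sin(15.4724°) = 28.208159
C = V + |VC|·bis = (-25.8671,-38.8420)
T_A = V + ((C−V)·d_A)·d_A = V + 27.1859·d_A = (-31.0637,-33.3992)
T_B = V + ((C−V)·d_B)·d_B = V + 27.1859·d_B = (-18.6115,-40.8379)
sweep = 180° − θ = 149.0553°

center=(-25.8671,-38.8420) T_A=(-31.0637,-33.3992) T_B=(-18.6115,-40.8379) sweep=149.0553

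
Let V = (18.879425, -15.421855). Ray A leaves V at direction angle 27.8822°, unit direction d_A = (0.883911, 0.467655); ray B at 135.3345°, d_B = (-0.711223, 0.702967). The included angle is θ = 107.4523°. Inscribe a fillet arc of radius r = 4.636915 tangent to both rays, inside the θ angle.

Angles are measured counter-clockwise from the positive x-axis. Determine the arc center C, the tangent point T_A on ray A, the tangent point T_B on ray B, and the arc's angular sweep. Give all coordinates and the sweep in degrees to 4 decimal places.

bisector direction at 81.6084° = (0.145939,0.989294)
center distance |VC| = r/sin(θ/2) = 4.636915/sin(53.7261°) = 5.751581
C = V + |VC|·bis = (19.7188,-9.7319)
T_A = V + ((C−V)·d_A)·d_A = V + 3.4029·d_A = (21.8873,-13.8305)
T_B = V + ((C−V)·d_B)·d_B = V + 3.4029·d_B = (16.4592,-13.0297)
sweep = 180° − θ = 72.5477°

center=(19.7188,-9.7319) T_A=(21.8873,-13.8305) T_B=(16.4592,-13.0297) sweep=72.5477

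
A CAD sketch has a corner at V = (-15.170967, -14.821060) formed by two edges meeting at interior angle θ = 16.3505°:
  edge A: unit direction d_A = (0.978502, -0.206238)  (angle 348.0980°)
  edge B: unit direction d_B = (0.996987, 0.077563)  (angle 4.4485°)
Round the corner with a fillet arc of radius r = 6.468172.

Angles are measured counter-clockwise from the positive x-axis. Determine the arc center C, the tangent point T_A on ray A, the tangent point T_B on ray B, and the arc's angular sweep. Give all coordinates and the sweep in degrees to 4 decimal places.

center=(30.2189,-17.7776) T_A=(28.8849,-24.1067) T_B=(29.7172,-11.3289) sweep=163.6495

bisector direction at 356.2733° = (0.997885,-0.064998)
center distance |VC| = r/sin(θ/2) = 6.468172/sin(8.1753°) = 45.486004
C = V + |VC|·bis = (30.2189,-17.7776)
T_A = V + ((C−V)·d_A)·d_A = V + 45.0238·d_A = (28.8849,-24.1067)
T_B = V + ((C−V)·d_B)·d_B = V + 45.0238·d_B = (29.7172,-11.3289)
sweep = 180° − θ = 163.6495°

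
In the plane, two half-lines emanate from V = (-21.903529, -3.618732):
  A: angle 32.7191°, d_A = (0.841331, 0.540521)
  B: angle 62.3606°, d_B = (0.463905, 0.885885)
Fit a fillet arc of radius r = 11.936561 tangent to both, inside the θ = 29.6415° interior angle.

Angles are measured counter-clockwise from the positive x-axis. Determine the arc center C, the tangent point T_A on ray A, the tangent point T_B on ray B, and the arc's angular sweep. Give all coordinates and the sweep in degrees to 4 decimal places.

bisector direction at 47.5399° = (0.675077,0.737747)
center distance |VC| = r/sin(θ/2) = 11.936561/sin(14.8208°) = 46.664399
C = V + |VC|·bis = (9.5985,30.8078)
T_A = V + ((C−V)·d_A)·d_A = V + 45.1119·d_A = (16.0505,20.7652)
T_B = V + ((C−V)·d_B)·d_B = V + 45.1119·d_B = (-0.9759,36.3452)
sweep = 180° − θ = 150.3585°

center=(9.5985,30.8078) T_A=(16.0505,20.7652) T_B=(-0.9759,36.3452) sweep=150.3585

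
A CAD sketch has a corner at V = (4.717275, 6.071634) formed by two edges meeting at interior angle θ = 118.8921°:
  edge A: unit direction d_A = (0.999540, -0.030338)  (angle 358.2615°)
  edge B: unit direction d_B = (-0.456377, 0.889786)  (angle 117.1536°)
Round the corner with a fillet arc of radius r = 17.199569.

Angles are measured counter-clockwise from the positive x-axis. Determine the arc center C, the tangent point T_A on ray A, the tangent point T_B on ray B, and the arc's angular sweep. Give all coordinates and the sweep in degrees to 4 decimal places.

bisector direction at 57.7076° = (0.534241,0.845332)
center distance |VC| = r/sin(θ/2) = 17.199569/sin(59.4460°) = 19.972771
C = V + |VC|·bis = (15.3875,22.9553)
T_A = V + ((C−V)·d_A)·d_A = V + 10.1531·d_A = (14.8657,5.7636)
T_B = V + ((C−V)·d_B)·d_B = V + 10.1531·d_B = (0.0836,15.1058)
sweep = 180° − θ = 61.1079°

center=(15.3875,22.9553) T_A=(14.8657,5.7636) T_B=(0.0836,15.1058) sweep=61.1079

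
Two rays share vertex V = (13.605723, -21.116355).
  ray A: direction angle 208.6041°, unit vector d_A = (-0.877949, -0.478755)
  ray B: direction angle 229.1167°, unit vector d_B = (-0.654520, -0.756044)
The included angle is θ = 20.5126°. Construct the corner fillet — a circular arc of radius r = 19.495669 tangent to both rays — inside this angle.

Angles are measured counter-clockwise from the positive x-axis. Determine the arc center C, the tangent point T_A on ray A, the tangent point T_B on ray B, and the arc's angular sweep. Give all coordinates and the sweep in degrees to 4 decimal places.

center=(-71.6550,-89.8159) T_A=(-80.9887,-72.6997) T_B=(-56.9155,-102.5762) sweep=159.4874

bisector direction at 218.8604° = (-0.778677,-0.627425)
center distance |VC| = r/sin(θ/2) = 19.495669/sin(10.2563°) = 109.494400
C = V + |VC|·bis = (-71.6550,-89.8159)
T_A = V + ((C−V)·d_A)·d_A = V + 107.7448·d_A = (-80.9887,-72.6997)
T_B = V + ((C−V)·d_B)·d_B = V + 107.7448·d_B = (-56.9155,-102.5762)
sweep = 180° − θ = 159.4874°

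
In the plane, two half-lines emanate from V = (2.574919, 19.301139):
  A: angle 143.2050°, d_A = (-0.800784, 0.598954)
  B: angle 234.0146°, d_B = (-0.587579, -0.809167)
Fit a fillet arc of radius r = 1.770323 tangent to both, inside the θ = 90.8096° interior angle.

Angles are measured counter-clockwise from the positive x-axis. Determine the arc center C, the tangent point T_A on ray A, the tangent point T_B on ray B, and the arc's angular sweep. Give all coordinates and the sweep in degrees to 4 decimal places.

bisector direction at 188.6098° = (-0.988731,-0.149704)
center distance |VC| = r/sin(θ/2) = 1.770323/sin(45.4048°) = 2.486112
C = V + |VC|·bis = (0.1168,18.9290)
T_A = V + ((C−V)·d_A)·d_A = V + 1.7455·d_A = (1.1772,20.3466)
T_B = V + ((C−V)·d_B)·d_B = V + 1.7455·d_B = (1.5493,17.8888)
sweep = 180° − θ = 89.1904°

center=(0.1168,18.9290) T_A=(1.1772,20.3466) T_B=(1.5493,17.8888) sweep=89.1904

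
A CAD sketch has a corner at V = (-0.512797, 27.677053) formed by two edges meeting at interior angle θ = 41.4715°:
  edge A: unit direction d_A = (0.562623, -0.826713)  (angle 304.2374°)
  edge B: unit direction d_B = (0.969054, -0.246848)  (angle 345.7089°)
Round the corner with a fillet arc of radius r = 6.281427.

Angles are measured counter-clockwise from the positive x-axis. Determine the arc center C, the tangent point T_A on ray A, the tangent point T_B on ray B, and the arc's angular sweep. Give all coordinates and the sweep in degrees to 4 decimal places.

center=(14.0152,17.4943) T_A=(8.8222,13.9602) T_B=(15.5657,23.5813) sweep=138.5285

bisector direction at 324.9732° = (0.818883,-0.573960)
center distance |VC| = r/sin(θ/2) = 6.281427/sin(20.7357°) = 17.741215
C = V + |VC|·bis = (14.0152,17.4943)
T_A = V + ((C−V)·d_A)·d_A = V + 16.5920·d_A = (8.8222,13.9602)
T_B = V + ((C−V)·d_B)·d_B = V + 16.5920·d_B = (15.5657,23.5813)
sweep = 180° − θ = 138.5285°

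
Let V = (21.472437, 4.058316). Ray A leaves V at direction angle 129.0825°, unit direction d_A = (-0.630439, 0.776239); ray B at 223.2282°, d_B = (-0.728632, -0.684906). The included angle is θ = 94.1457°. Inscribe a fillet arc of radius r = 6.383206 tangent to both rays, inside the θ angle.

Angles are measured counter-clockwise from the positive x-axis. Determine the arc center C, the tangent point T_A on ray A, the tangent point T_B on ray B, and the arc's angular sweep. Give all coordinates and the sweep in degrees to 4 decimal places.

center=(12.7745,4.6428) T_A=(17.7293,8.6671) T_B=(17.1463,-0.0082) sweep=85.8543

bisector direction at 176.1554° = (-0.997750,0.067051)
center distance |VC| = r/sin(θ/2) = 6.383206/sin(47.0729°) = 8.717604
C = V + |VC|·bis = (12.7745,4.6428)
T_A = V + ((C−V)·d_A)·d_A = V + 5.9373·d_A = (17.7293,8.6671)
T_B = V + ((C−V)·d_B)·d_B = V + 5.9373·d_B = (17.1463,-0.0082)
sweep = 180° − θ = 85.8543°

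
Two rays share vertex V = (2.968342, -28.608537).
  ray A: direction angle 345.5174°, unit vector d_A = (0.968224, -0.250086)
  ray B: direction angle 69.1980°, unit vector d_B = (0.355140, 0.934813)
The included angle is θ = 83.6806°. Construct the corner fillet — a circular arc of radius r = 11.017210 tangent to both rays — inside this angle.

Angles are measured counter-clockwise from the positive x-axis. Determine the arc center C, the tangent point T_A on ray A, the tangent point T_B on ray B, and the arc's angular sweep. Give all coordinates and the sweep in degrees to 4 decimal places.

bisector direction at 27.3577° = (0.888155,0.459544)
center distance |VC| = r/sin(θ/2) = 11.017210/sin(41.8403°) = 16.516153
C = V + |VC|·bis = (17.6372,-21.0186)
T_A = V + ((C−V)·d_A)·d_A = V + 12.3046·d_A = (14.8820,-31.6858)
T_B = V + ((C−V)·d_B)·d_B = V + 12.3046·d_B = (7.3382,-17.1060)
sweep = 180° − θ = 96.3194°

center=(17.6372,-21.0186) T_A=(14.8820,-31.6858) T_B=(7.3382,-17.1060) sweep=96.3194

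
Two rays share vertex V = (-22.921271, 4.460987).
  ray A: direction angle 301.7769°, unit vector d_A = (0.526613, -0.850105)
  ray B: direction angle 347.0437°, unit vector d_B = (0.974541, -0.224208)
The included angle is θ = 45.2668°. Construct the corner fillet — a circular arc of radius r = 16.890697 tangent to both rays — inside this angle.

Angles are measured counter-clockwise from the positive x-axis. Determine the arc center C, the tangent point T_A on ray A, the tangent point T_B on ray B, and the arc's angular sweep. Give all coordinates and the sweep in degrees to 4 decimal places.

bisector direction at 324.4103° = (0.813205,-0.581977)
center distance |VC| = r/sin(θ/2) = 16.890697/sin(22.6334°) = 43.890929
C = V + |VC|·bis = (12.7711,-21.0825)
T_A = V + ((C−V)·d_A)·d_A = V + 40.5107·d_A = (-1.5878,-29.9774)
T_B = V + ((C−V)·d_B)·d_B = V + 40.5107·d_B = (16.5581,-4.6218)
sweep = 180° − θ = 134.7332°

center=(12.7711,-21.0825) T_A=(-1.5878,-29.9774) T_B=(16.5581,-4.6218) sweep=134.7332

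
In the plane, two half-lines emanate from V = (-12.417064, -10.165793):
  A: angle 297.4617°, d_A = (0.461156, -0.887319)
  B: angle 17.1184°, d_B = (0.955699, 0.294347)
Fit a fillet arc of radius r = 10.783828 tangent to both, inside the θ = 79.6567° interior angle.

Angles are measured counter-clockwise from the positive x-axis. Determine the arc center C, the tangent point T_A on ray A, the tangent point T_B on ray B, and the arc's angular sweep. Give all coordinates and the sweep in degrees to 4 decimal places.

bisector direction at 337.2901° = (0.922471,-0.386066)
center distance |VC| = r/sin(θ/2) = 10.783828/sin(39.8284°) = 16.836847
C = V + |VC|·bis = (3.1144,-16.6659)
T_A = V + ((C−V)·d_A)·d_A = V + 12.9301·d_A = (-6.4543,-21.6390)
T_B = V + ((C−V)·d_B)·d_B = V + 12.9301·d_B = (-0.0598,-6.3598)
sweep = 180° − θ = 100.3433°

center=(3.1144,-16.6659) T_A=(-6.4543,-21.6390) T_B=(-0.0598,-6.3598) sweep=100.3433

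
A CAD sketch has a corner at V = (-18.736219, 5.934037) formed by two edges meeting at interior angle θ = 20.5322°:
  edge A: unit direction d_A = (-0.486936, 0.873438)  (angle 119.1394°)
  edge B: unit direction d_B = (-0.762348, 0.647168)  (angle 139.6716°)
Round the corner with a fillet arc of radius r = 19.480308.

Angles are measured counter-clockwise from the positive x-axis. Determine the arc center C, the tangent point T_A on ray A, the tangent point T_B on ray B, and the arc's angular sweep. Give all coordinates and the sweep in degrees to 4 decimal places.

bisector direction at 129.4055° = (-0.634805,0.772673)
center distance |VC| = r/sin(θ/2) = 19.480308/sin(10.2661°) = 109.304805
C = V + |VC|·bis = (-88.1234,90.3909)
T_A = V + ((C−V)·d_A)·d_A = V + 107.5549·d_A = (-71.1086,99.8765)
T_B = V + ((C−V)·d_B)·d_B = V + 107.5549·d_B = (-100.7304,75.5401)
sweep = 180° − θ = 159.4678°

center=(-88.1234,90.3909) T_A=(-71.1086,99.8765) T_B=(-100.7304,75.5401) sweep=159.4678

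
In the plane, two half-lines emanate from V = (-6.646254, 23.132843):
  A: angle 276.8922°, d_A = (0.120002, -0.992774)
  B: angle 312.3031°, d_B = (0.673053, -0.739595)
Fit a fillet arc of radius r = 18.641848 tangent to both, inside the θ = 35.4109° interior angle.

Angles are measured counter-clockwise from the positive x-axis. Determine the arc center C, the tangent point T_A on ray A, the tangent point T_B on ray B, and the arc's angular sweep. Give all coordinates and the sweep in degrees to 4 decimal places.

bisector direction at 294.5977° = (0.416243,-0.909253)
center distance |VC| = r/sin(θ/2) = 18.641848/sin(17.7054°) = 61.296931
C = V + |VC|·bis = (18.8682,-32.6016)
T_A = V + ((C−V)·d_A)·d_A = V + 58.3935·d_A = (0.3611,-34.8386)
T_B = V + ((C−V)·d_B)·d_B = V + 58.3935·d_B = (32.6556,-20.0546)
sweep = 180° − θ = 144.5891°

center=(18.8682,-32.6016) T_A=(0.3611,-34.8386) T_B=(32.6556,-20.0546) sweep=144.5891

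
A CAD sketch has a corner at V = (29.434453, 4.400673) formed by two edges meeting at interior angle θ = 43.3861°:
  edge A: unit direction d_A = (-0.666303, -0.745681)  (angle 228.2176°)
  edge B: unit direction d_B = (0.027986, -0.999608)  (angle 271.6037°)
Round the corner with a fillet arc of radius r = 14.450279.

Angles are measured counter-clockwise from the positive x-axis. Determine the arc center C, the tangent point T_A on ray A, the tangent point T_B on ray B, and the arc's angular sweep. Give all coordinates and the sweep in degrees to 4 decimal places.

bisector direction at 249.9107° = (-0.343485,-0.939158)
center distance |VC| = r/sin(θ/2) = 14.450279/sin(21.6930°) = 39.093474
C = V + |VC|·bis = (16.0064,-32.3143)
T_A = V + ((C−V)·d_A)·d_A = V + 36.3248·d_A = (5.2311,-22.6860)
T_B = V + ((C−V)·d_B)·d_B = V + 36.3248·d_B = (30.4510,-31.9099)
sweep = 180° − θ = 136.6139°

center=(16.0064,-32.3143) T_A=(5.2311,-22.6860) T_B=(30.4510,-31.9099) sweep=136.6139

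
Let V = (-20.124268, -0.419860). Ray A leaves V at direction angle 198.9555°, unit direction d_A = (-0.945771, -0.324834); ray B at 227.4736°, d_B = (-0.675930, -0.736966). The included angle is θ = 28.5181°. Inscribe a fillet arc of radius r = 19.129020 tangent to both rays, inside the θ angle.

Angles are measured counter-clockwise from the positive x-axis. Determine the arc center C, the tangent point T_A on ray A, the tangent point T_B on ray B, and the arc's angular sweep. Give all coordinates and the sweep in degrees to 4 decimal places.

bisector direction at 213.2146° = (-0.836625,-0.547776)
center distance |VC| = r/sin(θ/2) = 19.129020/sin(14.2591°) = 77.663517
C = V + |VC|·bis = (-85.0995,-42.9620)
T_A = V + ((C−V)·d_A)·d_A = V + 75.2709·d_A = (-91.3133,-24.8704)
T_B = V + ((C−V)·d_B)·d_B = V + 75.2709·d_B = (-71.0021,-55.8919)
sweep = 180° − θ = 151.4819°

center=(-85.0995,-42.9620) T_A=(-91.3133,-24.8704) T_B=(-71.0021,-55.8919) sweep=151.4819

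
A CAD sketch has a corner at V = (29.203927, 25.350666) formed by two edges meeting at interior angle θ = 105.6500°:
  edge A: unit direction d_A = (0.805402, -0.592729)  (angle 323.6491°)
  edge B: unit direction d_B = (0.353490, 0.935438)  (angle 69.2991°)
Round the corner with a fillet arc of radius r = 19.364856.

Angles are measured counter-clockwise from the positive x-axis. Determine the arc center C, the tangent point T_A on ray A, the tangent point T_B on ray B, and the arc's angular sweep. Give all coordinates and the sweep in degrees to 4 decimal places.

center=(52.5097,32.2427) T_A=(41.0316,16.6462) T_B=(34.3951,39.0880) sweep=74.3500

bisector direction at 16.4741° = (0.958948,0.283582)
center distance |VC| = r/sin(θ/2) = 19.364856/sin(52.8250°) = 24.303477
C = V + |VC|·bis = (52.5097,32.2427)
T_A = V + ((C−V)·d_A)·d_A = V + 14.6854·d_A = (41.0316,16.6462)
T_B = V + ((C−V)·d_B)·d_B = V + 14.6854·d_B = (34.3951,39.0880)
sweep = 180° − θ = 74.3500°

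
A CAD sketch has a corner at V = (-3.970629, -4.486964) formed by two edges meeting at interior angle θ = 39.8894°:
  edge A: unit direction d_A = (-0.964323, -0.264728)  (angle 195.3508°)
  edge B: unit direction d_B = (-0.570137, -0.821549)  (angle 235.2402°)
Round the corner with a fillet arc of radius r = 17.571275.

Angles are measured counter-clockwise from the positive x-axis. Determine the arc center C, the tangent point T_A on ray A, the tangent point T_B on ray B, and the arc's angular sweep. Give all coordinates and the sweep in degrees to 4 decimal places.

center=(-46.0135,-34.2500) T_A=(-50.6651,-17.3056) T_B=(-31.5778,-44.2681) sweep=140.1106

bisector direction at 215.2955° = (-0.816183,-0.577794)
center distance |VC| = r/sin(θ/2) = 17.571275/sin(19.9447°) = 51.511592
C = V + |VC|·bis = (-46.0135,-34.2500)
T_A = V + ((C−V)·d_A)·d_A = V + 48.4220·d_A = (-50.6651,-17.3056)
T_B = V + ((C−V)·d_B)·d_B = V + 48.4220·d_B = (-31.5778,-44.2681)
sweep = 180° − θ = 140.1106°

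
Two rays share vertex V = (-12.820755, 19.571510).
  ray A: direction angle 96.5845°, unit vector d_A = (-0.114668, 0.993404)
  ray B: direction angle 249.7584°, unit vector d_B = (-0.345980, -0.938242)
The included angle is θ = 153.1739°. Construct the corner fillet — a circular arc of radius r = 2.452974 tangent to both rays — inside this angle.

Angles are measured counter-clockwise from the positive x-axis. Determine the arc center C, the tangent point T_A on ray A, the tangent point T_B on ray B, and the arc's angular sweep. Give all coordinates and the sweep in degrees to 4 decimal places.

bisector direction at 173.1714° = (-0.992906,0.118899)
center distance |VC| = r/sin(θ/2) = 2.452974/sin(76.5870°) = 2.521760
C = V + |VC|·bis = (-15.3246,19.8713)
T_A = V + ((C−V)·d_A)·d_A = V + 0.5850·d_A = (-12.8878,20.1526)
T_B = V + ((C−V)·d_B)·d_B = V + 0.5850·d_B = (-13.0231,19.0227)
sweep = 180° − θ = 26.8261°

center=(-15.3246,19.8713) T_A=(-12.8878,20.1526) T_B=(-13.0231,19.0227) sweep=26.8261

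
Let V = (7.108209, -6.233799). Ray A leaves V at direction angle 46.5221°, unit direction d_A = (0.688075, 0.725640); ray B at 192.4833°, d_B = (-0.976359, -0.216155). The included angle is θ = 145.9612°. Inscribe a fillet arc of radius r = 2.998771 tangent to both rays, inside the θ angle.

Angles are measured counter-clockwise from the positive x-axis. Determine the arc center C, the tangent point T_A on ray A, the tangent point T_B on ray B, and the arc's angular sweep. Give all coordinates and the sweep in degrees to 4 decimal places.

bisector direction at 119.5027° = (-0.492465,0.870332)
center distance |VC| = r/sin(θ/2) = 2.998771/sin(72.9806°) = 3.136115
C = V + |VC|·bis = (5.5638,-3.5043)
T_A = V + ((C−V)·d_A)·d_A = V + 0.9179·d_A = (7.7398,-5.5677)
T_B = V + ((C−V)·d_B)·d_B = V + 0.9179·d_B = (6.2120,-6.4322)
sweep = 180° − θ = 34.0388°

center=(5.5638,-3.5043) T_A=(7.7398,-5.5677) T_B=(6.2120,-6.4322) sweep=34.0388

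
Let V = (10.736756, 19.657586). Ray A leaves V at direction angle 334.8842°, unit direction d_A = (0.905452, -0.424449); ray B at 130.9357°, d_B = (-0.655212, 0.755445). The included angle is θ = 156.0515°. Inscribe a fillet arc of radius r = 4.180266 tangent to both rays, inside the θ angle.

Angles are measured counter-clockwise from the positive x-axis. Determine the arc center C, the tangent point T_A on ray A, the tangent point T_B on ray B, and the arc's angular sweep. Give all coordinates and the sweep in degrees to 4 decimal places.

center=(13.3138,23.0663) T_A=(11.5395,19.2813) T_B=(10.1559,20.3273) sweep=23.9485

bisector direction at 52.9100° = (0.603069,0.797689)
center distance |VC| = r/sin(θ/2) = 4.180266/sin(78.0258°) = 4.273248
C = V + |VC|·bis = (13.3138,23.0663)
T_A = V + ((C−V)·d_A)·d_A = V + 0.8866·d_A = (11.5395,19.2813)
T_B = V + ((C−V)·d_B)·d_B = V + 0.8866·d_B = (10.1559,20.3273)
sweep = 180° − θ = 23.9485°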